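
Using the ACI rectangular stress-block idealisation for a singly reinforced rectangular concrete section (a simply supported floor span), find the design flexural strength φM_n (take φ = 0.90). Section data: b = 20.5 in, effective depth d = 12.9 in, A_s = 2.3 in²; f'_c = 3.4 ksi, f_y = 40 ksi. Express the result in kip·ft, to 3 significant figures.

φM_n ≈ 83.7 kip·ft

T = A_s f_y = 2.3 × 40 = 92 kips.
a = T/(0.85 f'_c b) = 92/(0.85 × 3.4 × 20.5) = 1.553 in.
M_n = T(d − a/2) = 92 × (12.9 − 0.7765) = 1115.4 kip·in = 1115.4/12 = 92.95 kip·ft.
φM_n = 0.90 × 92.95 = 83.66 kip·ft.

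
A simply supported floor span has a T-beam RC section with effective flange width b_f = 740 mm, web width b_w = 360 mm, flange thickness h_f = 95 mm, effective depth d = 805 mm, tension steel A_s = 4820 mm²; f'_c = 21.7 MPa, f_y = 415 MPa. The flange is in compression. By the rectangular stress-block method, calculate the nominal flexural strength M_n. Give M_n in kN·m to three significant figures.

M_n ≈ 1440 kN·m

Tension: T = A_s f_y = 4820 × 415 = 2000300 N.
Try a within the flange: a = T/(0.85 f'_c b_f) = 2000300/(0.85 × 21.7 × 740) = 146.55 mm.
a = 146.55 > h_f = 95 mm: the block extends into the web. Split into flange-overhang and web parts.
C_f = 0.85 f'_c (b_f − b_w) h_f = 0.85 × 21.7 × (740 − 360) × 95 = 665865 N.
Remaining web compression depth: a_w = (T − C_f)/(0.85 f'_c b_w) = (2000300 − 665865)/(0.85 × 21.7 × 360) = 200.96 mm.
M_n = C_f(d − h_f/2) + (T − C_f)(d − a_w/2) = 665865 × (805 − 47.5) + 1334435 × (805 − 100.48) = 504.39 + 940.14 = 1444.53 × 10⁶ N·mm.
M_n = 1444.53 kN·m.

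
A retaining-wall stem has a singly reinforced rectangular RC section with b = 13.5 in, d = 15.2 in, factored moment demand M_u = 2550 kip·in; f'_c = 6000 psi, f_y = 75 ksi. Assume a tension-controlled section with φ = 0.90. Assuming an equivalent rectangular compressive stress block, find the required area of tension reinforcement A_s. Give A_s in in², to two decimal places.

A_s ≈ 2.76 in²

M_n = M_u/φ = 2550/0.90 = 2833.33 kip·in.
From M_n = 0.85 f'_c a b (d − a/2):
a = d − √(d² − 2M_n/(0.85 f'_c b)) = 15.2 − √(15.2² − 2 × 2833.33/(0.85 × 6 × 13.5)) = 3.004 in.
A_s = 0.85 f'_c a b / f_y = 0.85 × 6 × 3.004 × 13.5 / 75 = 2.758 in².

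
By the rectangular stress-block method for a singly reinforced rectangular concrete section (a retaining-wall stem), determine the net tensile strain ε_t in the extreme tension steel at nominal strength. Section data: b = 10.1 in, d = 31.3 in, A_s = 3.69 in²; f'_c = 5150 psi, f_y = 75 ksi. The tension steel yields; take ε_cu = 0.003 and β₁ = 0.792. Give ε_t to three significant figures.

a = A_s f_y/(0.85 f'_c b) = 6.260 in.
β₁ = 0.792, so c = a/β₁ = 6.260/0.792 = 7.904 in.
From the linear strain diagram with ε_cu = 0.003: ε_t = 0.003 (d − c)/c = 0.003 × (31.3 − 7.904)/7.904 = 0.00888.
Since ε_t ≥ 0.005, the section is tension-controlled.

ε_t ≈ 0.00888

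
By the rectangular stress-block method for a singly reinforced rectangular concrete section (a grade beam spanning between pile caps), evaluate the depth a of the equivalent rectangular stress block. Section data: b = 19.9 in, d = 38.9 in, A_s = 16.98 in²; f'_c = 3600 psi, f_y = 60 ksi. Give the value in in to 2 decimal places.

a ≈ 16.73 in

T = A_s f_y = 16.98 × 60 = 1018.8 kips.
a = T/(0.85 f'_c b) = 1018.8/(0.85 × 3.6 × 19.9) = 16.73 in.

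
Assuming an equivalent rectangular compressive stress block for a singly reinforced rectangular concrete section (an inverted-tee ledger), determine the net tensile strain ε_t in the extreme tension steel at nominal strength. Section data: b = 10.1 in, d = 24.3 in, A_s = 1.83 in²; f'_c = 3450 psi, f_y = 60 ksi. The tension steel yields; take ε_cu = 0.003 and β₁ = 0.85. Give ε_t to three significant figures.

a = A_s f_y/(0.85 f'_c b) = 3.707 in.
β₁ = 0.85, so c = a/β₁ = 3.707/0.85 = 4.361 in.
From the linear strain diagram with ε_cu = 0.003: ε_t = 0.003 (d − c)/c = 0.003 × (24.3 − 4.361)/4.361 = 0.0137.
Since ε_t ≥ 0.005, the section is tension-controlled.

ε_t ≈ 0.0137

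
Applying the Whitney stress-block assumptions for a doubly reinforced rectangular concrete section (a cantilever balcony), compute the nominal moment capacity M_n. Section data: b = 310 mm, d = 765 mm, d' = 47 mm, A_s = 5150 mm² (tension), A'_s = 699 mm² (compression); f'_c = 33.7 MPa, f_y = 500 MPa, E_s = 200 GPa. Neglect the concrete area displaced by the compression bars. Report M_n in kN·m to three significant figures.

Assume both tension and compression steel yield.
Net tension couple steel: A_s − A'_s = 4451 mm².
a = (A_s − A'_s) f_y / (0.85 f'_c b) = 2225500/(0.85 × 33.7 × 310) = 250.62 mm.
c = a/β₁ = 250.62/0.809 = 309.79 mm; ε'_s = 0.003(c − d')/c = 0.0025 ≥ f_y/E_s = 0.0025, so compression steel does yield.
M_n = (A_s − A'_s) f_y (d − a/2) + A'_s f_y (d − d') = [2225500 × (765 − 125.31) + 349500 × (765 − 47)] × 10⁻⁶ = 1423.63 + 250.94 = 1674.57 kN·m.

M_n ≈ 1670 kN·m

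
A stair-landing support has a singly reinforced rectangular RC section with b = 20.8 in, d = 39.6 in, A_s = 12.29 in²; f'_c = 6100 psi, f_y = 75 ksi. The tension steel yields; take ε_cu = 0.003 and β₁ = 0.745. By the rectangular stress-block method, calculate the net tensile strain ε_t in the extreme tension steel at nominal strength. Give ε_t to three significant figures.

ε_t ≈ 0.00736

a = A_s f_y/(0.85 f'_c b) = 8.547 in.
β₁ = 0.745, so c = a/β₁ = 8.547/0.745 = 11.472 in.
From the linear strain diagram with ε_cu = 0.003: ε_t = 0.003 (d − c)/c = 0.003 × (39.6 − 11.472)/11.472 = 0.00736.
Since ε_t ≥ 0.005, the section is tension-controlled.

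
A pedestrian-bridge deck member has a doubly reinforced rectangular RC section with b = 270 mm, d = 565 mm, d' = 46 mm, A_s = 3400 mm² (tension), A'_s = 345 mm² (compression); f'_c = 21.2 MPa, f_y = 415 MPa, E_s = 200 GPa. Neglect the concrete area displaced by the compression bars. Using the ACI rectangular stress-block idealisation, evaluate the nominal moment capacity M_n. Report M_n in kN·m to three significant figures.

Assume both tension and compression steel yield.
Net tension couple steel: A_s − A'_s = 3055 mm².
a = (A_s − A'_s) f_y / (0.85 f'_c b) = 1267825/(0.85 × 21.2 × 270) = 260.58 mm.
c = a/β₁ = 260.58/0.85 = 306.56 mm; ε'_s = 0.003(c − d')/c = 0.0025 ≥ f_y/E_s = 0.0021, so compression steel does yield.
M_n = (A_s − A'_s) f_y (d − a/2) + A'_s f_y (d − d') = [1267825 × (565 − 130.29) + 143175 × (565 − 46)] × 10⁻⁶ = 551.14 + 74.31 = 625.45 kN·m.

M_n ≈ 625 kN·m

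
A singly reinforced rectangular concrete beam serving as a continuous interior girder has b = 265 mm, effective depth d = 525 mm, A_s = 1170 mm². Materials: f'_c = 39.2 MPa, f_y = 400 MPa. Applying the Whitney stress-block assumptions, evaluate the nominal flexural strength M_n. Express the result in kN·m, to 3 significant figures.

T = A_s f_y = 1170 × 400 = 468000 N = 468 kN.
From C = T: a = T/(0.85 f'_c b) = 468000/(0.85 × 39.2 × 265) = 53.00 mm.
M_n = T(d − a/2) = 468 kN × (525 − 26.5) mm = 233.30 kN·m.

M_n ≈ 233 kN·m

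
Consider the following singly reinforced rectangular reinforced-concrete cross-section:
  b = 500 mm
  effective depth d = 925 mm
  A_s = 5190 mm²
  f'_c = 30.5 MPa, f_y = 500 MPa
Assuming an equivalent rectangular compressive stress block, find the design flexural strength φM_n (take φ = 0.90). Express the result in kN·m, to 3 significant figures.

φM_n ≈ 1930 kN·m

T = A_s f_y = 5190 × 500 = 2595000 N = 2595 kN.
From C = T: a = T/(0.85 f'_c b) = 2595000/(0.85 × 30.5 × 500) = 200.19 mm.
M_n = T(d − a/2) = 2595 kN × (925 − 100.095) mm = 2140.63 kN·m.
φM_n = 0.90 × 2140.63 = 1926.57 kN·m.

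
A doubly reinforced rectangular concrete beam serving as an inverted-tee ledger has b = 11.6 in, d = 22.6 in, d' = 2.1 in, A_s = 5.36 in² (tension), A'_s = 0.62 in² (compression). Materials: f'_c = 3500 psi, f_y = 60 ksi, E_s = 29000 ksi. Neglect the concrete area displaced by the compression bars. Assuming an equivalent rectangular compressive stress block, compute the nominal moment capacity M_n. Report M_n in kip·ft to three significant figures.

Assume both steels yield.
a = (A_s − A'_s) f_y/(0.85 f'_c b) = (5.36 − 0.62) × 60/(0.85 × 3.5 × 11.6) = 8.241 in.
c = a/β₁ = 8.241/0.85 = 9.695 in; ε'_s = 0.003(c − d')/c = 0.0024 ≥ ε_y = 0.0021, so the compression steel yields.
M_n = (A_s − A'_s) f_y (d − a/2) + A'_s f_y (d − d') = 284.4 × (22.6 − 4.1205) + 37.2 × (22.6 − 2.1) = 5255.6 + 762.6 = 6018.2 kip·in = 6018.2/12 = 501.52 kip·ft.

M_n ≈ 502 kip·ft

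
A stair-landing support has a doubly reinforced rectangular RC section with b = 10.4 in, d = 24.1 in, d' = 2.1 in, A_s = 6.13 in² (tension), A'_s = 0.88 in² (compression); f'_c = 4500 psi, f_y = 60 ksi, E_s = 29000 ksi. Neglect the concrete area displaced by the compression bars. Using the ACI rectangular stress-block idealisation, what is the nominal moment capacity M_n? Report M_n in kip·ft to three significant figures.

M_n ≈ 625 kip·ft

Assume both steels yield.
a = (A_s − A'_s) f_y/(0.85 f'_c b) = (6.13 − 0.88) × 60/(0.85 × 4.5 × 10.4) = 7.919 in.
c = a/β₁ = 7.919/0.825 = 9.599 in; ε'_s = 0.003(c − d')/c = 0.0023 ≥ ε_y = 0.0021, so the compression steel yields.
M_n = (A_s − A'_s) f_y (d − a/2) + A'_s f_y (d − d') = 315 × (24.1 − 3.9595) + 52.8 × (24.1 − 2.1) = 6344.3 + 1161.6 = 7505.9 kip·in = 7505.9/12 = 625.49 kip·ft.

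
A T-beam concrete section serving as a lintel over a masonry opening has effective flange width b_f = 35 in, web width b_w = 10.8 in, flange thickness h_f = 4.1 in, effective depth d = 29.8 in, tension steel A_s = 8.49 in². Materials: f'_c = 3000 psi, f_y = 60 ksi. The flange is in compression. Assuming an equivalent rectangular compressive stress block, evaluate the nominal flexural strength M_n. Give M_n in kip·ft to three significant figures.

Tension: T = A_s f_y = 8.49 × 60 = 509.4 kips.
Try a within the flange: a = T/(0.85 f'_c b_f) = 509.4/(0.85 × 3 × 35) = 5.708 in.
a = 5.708 > h_f = 4.1 in: the block extends into the web. Split into flange-overhang and web parts.
C_f = 0.85 f'_c (b_f − b_w) h_f = 0.85 × 3 × (35 − 10.8) × 4.1 = 253.0 kips.
Remaining web compression depth: a_w = (T − C_f)/(0.85 f'_c b_w) = (509.4 − 253.0)/(0.85 × 3 × 10.8) = 9.310 in.
M_n = C_f(d − h_f/2) + (T − C_f)(d − a_w/2) = 253.0 × (29.8 − 2.05) + 256.4 × (29.8 − 4.655) = 7020.8 + 6447.2 = 13468.0 kip·in.
M_n = 13468.0/12 = 1122.33 kip·ft.

M_n ≈ 1120 kip·ft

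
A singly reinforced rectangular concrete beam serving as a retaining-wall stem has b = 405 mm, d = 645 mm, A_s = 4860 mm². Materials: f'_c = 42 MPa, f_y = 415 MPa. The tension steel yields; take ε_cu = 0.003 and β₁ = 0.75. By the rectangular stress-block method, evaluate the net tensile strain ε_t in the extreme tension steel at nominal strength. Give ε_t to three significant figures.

a = A_s f_y/(0.85 f'_c b) = 139.50 mm.
β₁ = 0.75, so c = a/β₁ = 139.50/0.75 = 186.00 mm.
From the linear strain diagram with ε_cu = 0.003: ε_t = 0.003 (d − c)/c = 0.003 × (645 − 186.00)/186.00 = 0.00740.
Since ε_t ≥ 0.005, the section is tension-controlled.

ε_t ≈ 0.00740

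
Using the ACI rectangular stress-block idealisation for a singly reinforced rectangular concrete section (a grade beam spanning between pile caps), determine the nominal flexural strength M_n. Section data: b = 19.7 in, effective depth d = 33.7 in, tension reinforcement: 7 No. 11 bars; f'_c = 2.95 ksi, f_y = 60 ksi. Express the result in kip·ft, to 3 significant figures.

M_n ≈ 1480 kip·ft

A_s = 7 × 1.56 = 10.92 in².
T = A_s f_y = 10.92 × 60 = 655.2 kips.
a = T/(0.85 f'_c b) = 655.2/(0.85 × 2.95 × 19.7) = 13.264 in.
M_n = T(d − a/2) = 655.2 × (33.7 − 6.632) = 17735.0 kip·in = 17735.0/12 = 1477.92 kip·ft.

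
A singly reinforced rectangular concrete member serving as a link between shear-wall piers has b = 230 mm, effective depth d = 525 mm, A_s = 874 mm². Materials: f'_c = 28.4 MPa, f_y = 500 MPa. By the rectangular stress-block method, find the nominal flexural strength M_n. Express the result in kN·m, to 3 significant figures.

T = A_s f_y = 874 × 500 = 437000 N = 437 kN.
From C = T: a = T/(0.85 f'_c b) = 437000/(0.85 × 28.4 × 230) = 78.71 mm.
M_n = T(d − a/2) = 437 kN × (525 − 39.355) mm = 212.23 kN·m.

M_n ≈ 212 kN·m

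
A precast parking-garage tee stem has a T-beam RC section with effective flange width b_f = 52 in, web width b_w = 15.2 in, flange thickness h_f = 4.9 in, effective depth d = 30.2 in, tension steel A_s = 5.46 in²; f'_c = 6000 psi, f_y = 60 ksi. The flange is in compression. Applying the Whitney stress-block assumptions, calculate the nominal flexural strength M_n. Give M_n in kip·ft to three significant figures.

Tension: T = A_s f_y = 5.46 × 60 = 327.6 kips.
Try a within the flange: a = T/(0.85 f'_c b_f) = 327.6/(0.85 × 6 × 52) = 1.235 in.
Since a = 1.235 ≤ h_f = 4.9 in, the stress block lies entirely in the flange; analyse as a rectangular beam of width b_f.
M_n = T(d − a/2) = 327.6 × (30.2 − 0.6175) = 9691.2 kip·in.
M_n = 9691.2/12 = 807.60 kip·ft.

M_n ≈ 808 kip·ft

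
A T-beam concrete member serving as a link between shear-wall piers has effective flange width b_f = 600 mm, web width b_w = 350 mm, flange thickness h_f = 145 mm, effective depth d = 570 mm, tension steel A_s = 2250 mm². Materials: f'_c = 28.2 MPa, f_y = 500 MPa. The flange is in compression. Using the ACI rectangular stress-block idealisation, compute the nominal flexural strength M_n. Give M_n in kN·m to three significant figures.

M_n ≈ 597 kN·m

Tension: T = A_s f_y = 2250 × 500 = 1125000 N.
Try a within the flange: a = T/(0.85 f'_c b_f) = 1125000/(0.85 × 28.2 × 600) = 78.22 mm.
Since a = 78.22 ≤ h_f = 145 mm, the stress block lies entirely in the flange; analyse as a rectangular beam of width b_f.
M_n = T(d − a/2) = 1125000 × (570 − 39.11) = 597.25 × 10⁶ N·mm.
M_n = 597.25 kN·m.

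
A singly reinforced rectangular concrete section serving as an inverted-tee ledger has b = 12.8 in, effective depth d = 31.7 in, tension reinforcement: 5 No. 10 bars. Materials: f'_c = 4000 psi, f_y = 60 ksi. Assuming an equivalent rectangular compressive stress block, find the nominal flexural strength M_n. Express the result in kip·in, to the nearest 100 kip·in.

A_s = 5 × 1.27 = 6.35 in².
T = A_s f_y = 6.35 × 60 = 381 kips.
a = T/(0.85 f'_c b) = 381/(0.85 × 4 × 12.8) = 8.755 in.
M_n = T(d − a/2) = 381 × (31.7 − 4.3775) = 10409.9 kip·in.

M_n ≈ 10400 kip·in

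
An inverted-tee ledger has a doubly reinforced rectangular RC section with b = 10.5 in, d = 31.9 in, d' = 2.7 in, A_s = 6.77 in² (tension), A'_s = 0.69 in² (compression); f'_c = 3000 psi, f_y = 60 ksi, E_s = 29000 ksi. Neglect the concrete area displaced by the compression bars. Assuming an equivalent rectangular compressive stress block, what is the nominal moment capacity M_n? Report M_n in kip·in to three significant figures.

Assume both steels yield.
a = (A_s − A'_s) f_y/(0.85 f'_c b) = (6.77 − 0.69) × 60/(0.85 × 3 × 10.5) = 13.625 in.
c = a/β₁ = 13.625/0.85 = 16.029 in; ε'_s = 0.003(c − d')/c = 0.0025 ≥ ε_y = 0.0021, so the compression steel yields.
M_n = (A_s − A'_s) f_y (d − a/2) + A'_s f_y (d − d') = 364.8 × (31.9 − 6.8125) + 41.4 × (31.9 − 2.7) = 9151.9 + 1208.9 = 10360.8 kip·in.

M_n ≈ 10400 kip·in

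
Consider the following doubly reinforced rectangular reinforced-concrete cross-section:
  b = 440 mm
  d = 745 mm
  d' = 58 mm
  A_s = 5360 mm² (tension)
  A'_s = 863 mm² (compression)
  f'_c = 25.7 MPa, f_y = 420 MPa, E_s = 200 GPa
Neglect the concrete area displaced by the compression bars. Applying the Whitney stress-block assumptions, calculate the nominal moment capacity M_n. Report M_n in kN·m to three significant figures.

M_n ≈ 1470 kN·m

Assume both tension and compression steel yield.
Net tension couple steel: A_s − A'_s = 4497 mm².
a = (A_s − A'_s) f_y / (0.85 f'_c b) = 1888740/(0.85 × 25.7 × 440) = 196.50 mm.
c = a/β₁ = 196.50/0.85 = 231.18 mm; ε'_s = 0.003(c − d')/c = 0.0022 ≥ f_y/E_s = 0.0021, so compression steel does yield.
M_n = (A_s − A'_s) f_y (d − a/2) + A'_s f_y (d − d') = [1888740 × (745 − 98.25) + 362460 × (745 − 58)] × 10⁻⁶ = 1221.54 + 249.01 = 1470.55 kN·m.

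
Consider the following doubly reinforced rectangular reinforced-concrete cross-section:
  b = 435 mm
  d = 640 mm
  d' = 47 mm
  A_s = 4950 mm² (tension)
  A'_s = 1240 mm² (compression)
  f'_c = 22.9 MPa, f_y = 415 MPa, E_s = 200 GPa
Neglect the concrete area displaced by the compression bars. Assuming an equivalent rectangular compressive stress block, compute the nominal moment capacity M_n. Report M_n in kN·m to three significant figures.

Assume both tension and compression steel yield.
Net tension couple steel: A_s − A'_s = 3710 mm².
a = (A_s − A'_s) f_y / (0.85 f'_c b) = 1539650/(0.85 × 22.9 × 435) = 181.84 mm.
c = a/β₁ = 181.84/0.85 = 213.93 mm; ε'_s = 0.003(c − d')/c = 0.0023 ≥ f_y/E_s = 0.0021, so compression steel does yield.
M_n = (A_s − A'_s) f_y (d − a/2) + A'_s f_y (d − d') = [1539650 × (640 − 90.92) + 514600 × (640 − 47)] × 10⁻⁶ = 845.39 + 305.16 = 1150.55 kN·m.

M_n ≈ 1150 kN·m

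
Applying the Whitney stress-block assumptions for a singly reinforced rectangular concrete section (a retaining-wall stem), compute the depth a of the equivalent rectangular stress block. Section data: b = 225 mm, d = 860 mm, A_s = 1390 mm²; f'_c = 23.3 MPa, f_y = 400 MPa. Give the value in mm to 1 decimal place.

a ≈ 124.8 mm

T = A_s f_y = 1390 × 400 = 556000 N = 556 kN.
Setting C = 0.85 f'_c a b equal to T: a = 556000/(0.85 × 23.3 × 225) = 124.8 mm.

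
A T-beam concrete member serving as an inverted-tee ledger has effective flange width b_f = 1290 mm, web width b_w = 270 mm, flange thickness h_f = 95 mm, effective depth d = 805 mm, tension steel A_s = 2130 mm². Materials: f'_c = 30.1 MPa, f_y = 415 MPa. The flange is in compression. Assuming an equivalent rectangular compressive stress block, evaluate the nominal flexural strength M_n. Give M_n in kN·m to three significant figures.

M_n ≈ 700 kN·m

Tension: T = A_s f_y = 2130 × 415 = 883950 N.
Try a within the flange: a = T/(0.85 f'_c b_f) = 883950/(0.85 × 30.1 × 1290) = 26.78 mm.
Since a = 26.78 ≤ h_f = 95 mm, the stress block lies entirely in the flange; analyse as a rectangular beam of width b_f.
M_n = T(d − a/2) = 883950 × (805 − 13.39) = 699.74 × 10⁶ N·mm.
M_n = 699.74 kN·m.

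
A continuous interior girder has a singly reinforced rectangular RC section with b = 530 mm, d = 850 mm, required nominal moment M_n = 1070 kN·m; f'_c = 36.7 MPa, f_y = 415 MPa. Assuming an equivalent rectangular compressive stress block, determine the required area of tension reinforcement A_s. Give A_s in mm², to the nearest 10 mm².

A_s ≈ 3180 mm²

With M_n = 0.85 f'_c a b (d − a/2), solve the quadratic for a:
a = d − √(d² − 2M_n/(0.85 f'_c b)) = 850 − √(850² − 2 × 1070×10⁶/(0.85 × 36.7 × 530)) = 79.89 mm.
A_s = 0.85 f'_c a b / f_y = 0.85 × 36.7 × 79.89 × 530 / 415 = 3182.8 mm².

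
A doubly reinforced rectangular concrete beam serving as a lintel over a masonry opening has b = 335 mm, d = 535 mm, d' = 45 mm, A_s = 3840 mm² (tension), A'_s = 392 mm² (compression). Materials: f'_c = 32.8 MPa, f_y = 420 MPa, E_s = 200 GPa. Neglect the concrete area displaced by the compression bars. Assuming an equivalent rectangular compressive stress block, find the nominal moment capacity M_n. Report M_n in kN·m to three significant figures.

M_n ≈ 743 kN·m

Assume both tension and compression steel yield.
Net tension couple steel: A_s − A'_s = 3448 mm².
a = (A_s − A'_s) f_y / (0.85 f'_c b) = 1448160/(0.85 × 32.8 × 335) = 155.05 mm.
c = a/β₁ = 155.05/0.816 = 190.01 mm; ε'_s = 0.003(c − d')/c = 0.0023 ≥ f_y/E_s = 0.0021, so compression steel does yield.
M_n = (A_s − A'_s) f_y (d − a/2) + A'_s f_y (d − d') = [1448160 × (535 − 77.525) + 164640 × (535 − 45)] × 10⁻⁶ = 662.50 + 80.67 = 743.17 kN·m.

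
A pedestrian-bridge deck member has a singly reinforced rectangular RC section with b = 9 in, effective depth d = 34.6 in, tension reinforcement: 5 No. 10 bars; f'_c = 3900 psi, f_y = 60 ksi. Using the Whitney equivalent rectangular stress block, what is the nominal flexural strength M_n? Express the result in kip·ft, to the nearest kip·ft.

M_n ≈ 896 kip·ft

A_s = 5 × 1.27 = 6.35 in².
T = A_s f_y = 6.35 × 60 = 381 kips.
a = T/(0.85 f'_c b) = 381/(0.85 × 3.9 × 9) = 12.770 in.
M_n = T(d − a/2) = 381 × (34.6 − 6.385) = 10749.9 kip·in = 10749.9/12 = 895.83 kip·ft.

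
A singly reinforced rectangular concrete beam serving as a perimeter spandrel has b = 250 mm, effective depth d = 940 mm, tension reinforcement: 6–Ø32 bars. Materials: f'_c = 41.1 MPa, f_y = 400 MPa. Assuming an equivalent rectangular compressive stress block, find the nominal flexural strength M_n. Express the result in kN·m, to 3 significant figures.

M_n ≈ 1600 kN·m

A_s = 6 × 804 = 4824 mm².
T = A_s f_y = 4824 × 400 = 1929600 N = 1929.6 kN.
From C = T: a = T/(0.85 f'_c b) = 1929600/(0.85 × 41.1 × 250) = 220.94 mm.
M_n = T(d − a/2) = 1929.6 kN × (940 − 110.47) mm = 1600.66 kN·m.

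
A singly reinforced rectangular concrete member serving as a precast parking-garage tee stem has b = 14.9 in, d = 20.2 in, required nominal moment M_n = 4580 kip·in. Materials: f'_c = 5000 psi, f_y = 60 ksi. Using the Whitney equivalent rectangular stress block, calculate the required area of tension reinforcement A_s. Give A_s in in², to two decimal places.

From M_n = 0.85 f'_c a b (d − a/2):
a = d − √(d² − 2M_n/(0.85 f'_c b)) = 20.2 − √(20.2² − 2 × 4580/(0.85 × 5 × 14.9)) = 3.971 in.
A_s = 0.85 f'_c a b / f_y = 0.85 × 5 × 3.971 × 14.9 / 60 = 4.191 in².

A_s ≈ 4.19 in²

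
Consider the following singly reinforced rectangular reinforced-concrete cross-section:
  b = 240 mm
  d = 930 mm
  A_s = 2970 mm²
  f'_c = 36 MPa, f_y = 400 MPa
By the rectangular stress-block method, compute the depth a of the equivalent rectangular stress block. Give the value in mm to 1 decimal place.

T = A_s f_y = 2970 × 400 = 1188000 N = 1188 kN.
Setting C = 0.85 f'_c a b equal to T: a = 1188000/(0.85 × 36 × 240) = 161.8 mm.

a ≈ 161.8 mm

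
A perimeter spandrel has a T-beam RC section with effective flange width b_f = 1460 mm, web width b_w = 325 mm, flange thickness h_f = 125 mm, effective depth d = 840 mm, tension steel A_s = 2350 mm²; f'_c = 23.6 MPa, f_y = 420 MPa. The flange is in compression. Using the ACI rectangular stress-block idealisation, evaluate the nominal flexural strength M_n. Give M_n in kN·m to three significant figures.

Tension: T = A_s f_y = 2350 × 420 = 987000 N.
Try a within the flange: a = T/(0.85 f'_c b_f) = 987000/(0.85 × 23.6 × 1460) = 33.70 mm.
Since a = 33.70 ≤ h_f = 125 mm, the stress block lies entirely in the flange; analyse as a rectangular beam of width b_f.
M_n = T(d − a/2) = 987000 × (840 − 16.85) = 812.45 × 10⁶ N·mm.
M_n = 812.45 kN·m.

M_n ≈ 812 kN·m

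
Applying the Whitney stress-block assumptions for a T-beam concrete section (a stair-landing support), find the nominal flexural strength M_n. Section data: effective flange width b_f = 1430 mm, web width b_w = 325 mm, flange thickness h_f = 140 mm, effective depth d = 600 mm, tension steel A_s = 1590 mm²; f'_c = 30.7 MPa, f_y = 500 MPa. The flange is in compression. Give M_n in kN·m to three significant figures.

M_n ≈ 469 kN·m

Tension: T = A_s f_y = 1590 × 500 = 795000 N.
Try a within the flange: a = T/(0.85 f'_c b_f) = 795000/(0.85 × 30.7 × 1430) = 21.30 mm.
Since a = 21.30 ≤ h_f = 140 mm, the stress block lies entirely in the flange; analyse as a rectangular beam of width b_f.
M_n = T(d − a/2) = 795000 × (600 − 10.65) = 468.53 × 10⁶ N·mm.
M_n = 468.53 kN·m.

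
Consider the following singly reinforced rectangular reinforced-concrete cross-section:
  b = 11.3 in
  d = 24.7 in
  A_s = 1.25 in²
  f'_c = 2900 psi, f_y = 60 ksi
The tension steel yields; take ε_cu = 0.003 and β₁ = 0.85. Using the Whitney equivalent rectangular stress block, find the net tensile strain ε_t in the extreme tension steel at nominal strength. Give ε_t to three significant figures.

a = A_s f_y/(0.85 f'_c b) = 2.693 in.
β₁ = 0.85, so c = a/β₁ = 2.693/0.85 = 3.168 in.
From the linear strain diagram with ε_cu = 0.003: ε_t = 0.003 (d − c)/c = 0.003 × (24.7 − 3.168)/3.168 = 0.0204.
Since ε_t ≥ 0.005, the section is tension-controlled.

ε_t ≈ 0.0204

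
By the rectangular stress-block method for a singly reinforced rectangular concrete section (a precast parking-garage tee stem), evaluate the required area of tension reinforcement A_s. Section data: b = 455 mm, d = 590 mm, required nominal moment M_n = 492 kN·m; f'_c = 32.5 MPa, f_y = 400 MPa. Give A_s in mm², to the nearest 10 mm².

With M_n = 0.85 f'_c a b (d − a/2), solve the quadratic for a:
a = d − √(d² − 2M_n/(0.85 f'_c b)) = 590 − √(590² − 2 × 492×10⁶/(0.85 × 32.5 × 455)) = 70.56 mm.
A_s = 0.85 f'_c a b / f_y = 0.85 × 32.5 × 70.56 × 455 / 400 = 2217.2 mm².

A_s ≈ 2220 mm²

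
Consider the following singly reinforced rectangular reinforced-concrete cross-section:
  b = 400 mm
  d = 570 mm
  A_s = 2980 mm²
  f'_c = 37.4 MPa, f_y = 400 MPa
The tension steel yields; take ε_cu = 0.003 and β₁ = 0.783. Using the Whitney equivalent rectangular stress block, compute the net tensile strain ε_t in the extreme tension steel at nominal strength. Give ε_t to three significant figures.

ε_t ≈ 0.0113

a = A_s f_y/(0.85 f'_c b) = 93.74 mm.
β₁ = 0.783, so c = a/β₁ = 93.74/0.783 = 119.72 mm.
From the linear strain diagram with ε_cu = 0.003: ε_t = 0.003 (d − c)/c = 0.003 × (570 − 119.72)/119.72 = 0.0113.
Since ε_t ≥ 0.005, the section is tension-controlled.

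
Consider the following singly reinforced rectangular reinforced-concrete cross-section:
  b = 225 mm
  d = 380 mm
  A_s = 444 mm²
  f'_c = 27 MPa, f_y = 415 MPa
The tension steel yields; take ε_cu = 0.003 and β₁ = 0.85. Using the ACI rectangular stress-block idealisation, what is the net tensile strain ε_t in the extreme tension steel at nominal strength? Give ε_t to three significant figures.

ε_t ≈ 0.0242

a = A_s f_y/(0.85 f'_c b) = 35.68 mm.
β₁ = 0.85, so c = a/β₁ = 35.68/0.85 = 41.98 mm.
From the linear strain diagram with ε_cu = 0.003: ε_t = 0.003 (d − c)/c = 0.003 × (380 − 41.98)/41.98 = 0.0242.
Since ε_t ≥ 0.005, the section is tension-controlled.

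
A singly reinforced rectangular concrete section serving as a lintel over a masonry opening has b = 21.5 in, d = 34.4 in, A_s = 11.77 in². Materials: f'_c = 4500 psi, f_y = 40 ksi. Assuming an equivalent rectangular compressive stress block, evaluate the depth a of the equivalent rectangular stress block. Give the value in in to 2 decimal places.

T = A_s f_y = 11.77 × 40 = 470.8 kips.
a = T/(0.85 f'_c b) = 470.8/(0.85 × 4.5 × 21.5) = 5.72 in.

a ≈ 5.72 in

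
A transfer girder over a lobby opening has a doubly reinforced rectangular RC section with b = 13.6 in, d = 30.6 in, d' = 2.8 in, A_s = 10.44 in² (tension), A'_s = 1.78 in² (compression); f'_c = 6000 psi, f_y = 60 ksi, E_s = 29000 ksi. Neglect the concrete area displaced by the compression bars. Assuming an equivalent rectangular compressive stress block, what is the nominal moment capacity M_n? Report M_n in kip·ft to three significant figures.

M_n ≈ 1410 kip·ft

Assume both steels yield.
a = (A_s − A'_s) f_y/(0.85 f'_c b) = (10.44 − 1.78) × 60/(0.85 × 6 × 13.6) = 7.491 in.
c = a/β₁ = 7.491/0.75 = 9.988 in; ε'_s = 0.003(c − d')/c = 0.0022 ≥ ε_y = 0.0021, so the compression steel yields.
M_n = (A_s − A'_s) f_y (d − a/2) + A'_s f_y (d − d') = 519.6 × (30.6 − 3.7455) + 106.8 × (30.6 − 2.8) = 13953.6 + 2969.0 = 16922.6 kip·in = 16922.6/12 = 1410.22 kip·ft.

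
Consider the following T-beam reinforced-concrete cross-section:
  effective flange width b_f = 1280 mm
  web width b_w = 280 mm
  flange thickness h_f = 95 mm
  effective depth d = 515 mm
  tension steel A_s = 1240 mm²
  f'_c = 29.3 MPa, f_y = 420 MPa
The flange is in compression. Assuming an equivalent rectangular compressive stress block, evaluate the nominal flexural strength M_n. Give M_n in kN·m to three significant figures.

M_n ≈ 264 kN·m

Tension: T = A_s f_y = 1240 × 420 = 520800 N.
Try a within the flange: a = T/(0.85 f'_c b_f) = 520800/(0.85 × 29.3 × 1280) = 16.34 mm.
Since a = 16.34 ≤ h_f = 95 mm, the stress block lies entirely in the flange; analyse as a rectangular beam of width b_f.
M_n = T(d − a/2) = 520800 × (515 − 8.17) = 263.96 × 10⁶ N·mm.
M_n = 263.96 kN·m.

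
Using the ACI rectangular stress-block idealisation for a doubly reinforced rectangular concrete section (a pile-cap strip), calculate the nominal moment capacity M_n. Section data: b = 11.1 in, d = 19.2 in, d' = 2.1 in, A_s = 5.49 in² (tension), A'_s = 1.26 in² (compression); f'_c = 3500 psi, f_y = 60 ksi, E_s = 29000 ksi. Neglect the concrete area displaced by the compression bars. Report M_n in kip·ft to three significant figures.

Assume both steels yield.
a = (A_s − A'_s) f_y/(0.85 f'_c b) = (5.49 − 1.26) × 60/(0.85 × 3.5 × 11.1) = 7.686 in.
c = a/β₁ = 7.686/0.85 = 9.042 in; ε'_s = 0.003(c − d')/c = 0.0023 ≥ ε_y = 0.0021, so the compression steel yields.
M_n = (A_s − A'_s) f_y (d − a/2) + A'_s f_y (d − d') = 253.8 × (19.2 − 3.843) + 75.6 × (19.2 − 2.1) = 3897.6 + 1292.8 = 5190.4 kip·in = 5190.4/12 = 432.53 kip·ft.

M_n ≈ 433 kip·ft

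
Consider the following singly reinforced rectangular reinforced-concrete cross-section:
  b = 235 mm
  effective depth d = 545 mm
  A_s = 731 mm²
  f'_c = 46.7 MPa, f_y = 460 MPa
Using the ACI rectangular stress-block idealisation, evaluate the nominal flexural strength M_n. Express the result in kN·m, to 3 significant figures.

T = A_s f_y = 731 × 460 = 336260 N = 336.26 kN.
From C = T: a = T/(0.85 f'_c b) = 336260/(0.85 × 46.7 × 235) = 36.05 mm.
M_n = T(d − a/2) = 336.26 kN × (545 − 18.025) mm = 177.20 kN·m.

M_n ≈ 177 kN·m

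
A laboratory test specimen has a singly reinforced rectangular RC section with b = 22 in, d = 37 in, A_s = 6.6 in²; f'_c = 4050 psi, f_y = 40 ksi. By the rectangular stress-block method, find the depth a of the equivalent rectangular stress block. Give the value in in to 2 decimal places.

a ≈ 3.49 in

T = A_s f_y = 6.6 × 40 = 264 kips.
a = T/(0.85 f'_c b) = 264/(0.85 × 4.05 × 22) = 3.49 in.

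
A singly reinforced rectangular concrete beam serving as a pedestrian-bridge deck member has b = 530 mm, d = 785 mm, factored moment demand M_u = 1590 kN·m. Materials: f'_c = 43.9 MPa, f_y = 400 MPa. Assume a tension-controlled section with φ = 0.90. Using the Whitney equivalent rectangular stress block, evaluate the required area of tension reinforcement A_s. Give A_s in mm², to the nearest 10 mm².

M_n = M_u/φ = 1590/0.90 = 1766.67 kN·m.
With M_n = 0.85 f'_c a b (d − a/2), solve the quadratic for a:
a = d − √(d² − 2M_n/(0.85 f'_c b)) = 785 − √(785² − 2 × 1766.67×10⁶/(0.85 × 43.9 × 530)) = 123.51 mm.
A_s = 0.85 f'_c a b / f_y = 0.85 × 43.9 × 123.51 × 530 / 400 = 6106.6 mm².

A_s ≈ 6110 mm²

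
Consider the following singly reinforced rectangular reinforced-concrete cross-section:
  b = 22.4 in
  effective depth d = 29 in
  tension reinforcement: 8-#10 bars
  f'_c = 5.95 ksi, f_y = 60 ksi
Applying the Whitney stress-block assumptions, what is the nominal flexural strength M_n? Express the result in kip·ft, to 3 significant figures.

M_n ≈ 1340 kip·ft

A_s = 8 × 1.27 = 10.16 in².
T = A_s f_y = 10.16 × 60 = 609.6 kips.
a = T/(0.85 f'_c b) = 609.6/(0.85 × 5.95 × 22.4) = 5.381 in.
M_n = T(d − a/2) = 609.6 × (29 − 2.6905) = 16038.3 kip·in = 16038.3/12 = 1336.53 kip·ft.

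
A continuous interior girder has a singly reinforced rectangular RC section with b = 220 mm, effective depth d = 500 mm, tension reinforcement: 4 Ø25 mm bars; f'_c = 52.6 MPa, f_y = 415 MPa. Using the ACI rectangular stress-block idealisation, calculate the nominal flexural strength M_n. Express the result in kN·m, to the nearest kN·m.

A_s = 4 × 491 = 1964 mm².
T = A_s f_y = 1964 × 415 = 815060 N = 815.06 kN.
From C = T: a = T/(0.85 f'_c b) = 815060/(0.85 × 52.6 × 220) = 82.86 mm.
M_n = T(d − a/2) = 815.06 kN × (500 − 41.43) mm = 373.76 kN·m.

M_n ≈ 374 kN·m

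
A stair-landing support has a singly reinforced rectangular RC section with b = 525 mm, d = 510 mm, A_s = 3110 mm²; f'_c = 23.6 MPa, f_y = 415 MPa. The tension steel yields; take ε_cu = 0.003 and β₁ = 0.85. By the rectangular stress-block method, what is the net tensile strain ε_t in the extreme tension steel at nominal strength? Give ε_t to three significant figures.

a = A_s f_y/(0.85 f'_c b) = 122.55 mm.
β₁ = 0.85, so c = a/β₁ = 122.55/0.85 = 144.18 mm.
From the linear strain diagram with ε_cu = 0.003: ε_t = 0.003 (d − c)/c = 0.003 × (510 − 144.18)/144.18 = 0.00761.
Since ε_t ≥ 0.005, the section is tension-controlled.

ε_t ≈ 0.00761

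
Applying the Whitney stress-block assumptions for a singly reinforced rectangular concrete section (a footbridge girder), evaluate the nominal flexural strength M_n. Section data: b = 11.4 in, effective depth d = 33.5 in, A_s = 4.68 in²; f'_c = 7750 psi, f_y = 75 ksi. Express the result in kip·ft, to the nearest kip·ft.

M_n ≈ 912 kip·ft

T = A_s f_y = 4.68 × 75 = 351 kips.
a = T/(0.85 f'_c b) = 351/(0.85 × 7.75 × 11.4) = 4.674 in.
M_n = T(d − a/2) = 351 × (33.5 − 2.337) = 10938.2 kip·in = 10938.2/12 = 911.52 kip·ft.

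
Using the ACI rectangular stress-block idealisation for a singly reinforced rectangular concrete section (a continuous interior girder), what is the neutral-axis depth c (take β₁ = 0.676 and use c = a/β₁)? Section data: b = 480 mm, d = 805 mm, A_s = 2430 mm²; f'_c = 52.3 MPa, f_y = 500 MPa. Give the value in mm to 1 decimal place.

T = A_s f_y = 2430 × 500 = 1215000 N = 1215 kN.
Setting C = 0.85 f'_c a b equal to T: a = 1215000/(0.85 × 52.3 × 480) = 56.940 mm.
With β₁ = 0.676, c = a/β₁ = 56.940/0.676 = 84.2 mm.

c ≈ 84.2 mm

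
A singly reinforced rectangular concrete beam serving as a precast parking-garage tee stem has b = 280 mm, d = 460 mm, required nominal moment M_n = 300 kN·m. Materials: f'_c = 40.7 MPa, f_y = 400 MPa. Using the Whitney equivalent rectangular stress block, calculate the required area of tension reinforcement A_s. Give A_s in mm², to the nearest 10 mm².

A_s ≈ 1770 mm²

With M_n = 0.85 f'_c a b (d − a/2), solve the quadratic for a:
a = d − √(d² − 2M_n/(0.85 f'_c b)) = 460 − √(460² − 2 × 300×10⁶/(0.85 × 40.7 × 280)) = 73.14 mm.
A_s = 0.85 f'_c a b / f_y = 0.85 × 40.7 × 73.14 × 280 / 400 = 1771.2 mm².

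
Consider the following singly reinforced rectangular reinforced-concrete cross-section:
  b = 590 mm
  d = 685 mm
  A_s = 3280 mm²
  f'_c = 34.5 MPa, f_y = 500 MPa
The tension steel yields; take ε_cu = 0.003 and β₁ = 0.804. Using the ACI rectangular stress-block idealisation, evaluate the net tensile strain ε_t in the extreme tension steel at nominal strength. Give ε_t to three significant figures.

ε_t ≈ 0.0144

a = A_s f_y/(0.85 f'_c b) = 94.79 mm.
β₁ = 0.804, so c = a/β₁ = 94.79/0.804 = 117.90 mm.
From the linear strain diagram with ε_cu = 0.003: ε_t = 0.003 (d − c)/c = 0.003 × (685 − 117.90)/117.90 = 0.0144.
Since ε_t ≥ 0.005, the section is tension-controlled.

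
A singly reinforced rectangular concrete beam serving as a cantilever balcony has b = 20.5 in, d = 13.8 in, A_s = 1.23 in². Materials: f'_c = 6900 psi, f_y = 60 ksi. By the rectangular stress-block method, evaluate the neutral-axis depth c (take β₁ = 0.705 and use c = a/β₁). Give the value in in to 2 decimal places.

c ≈ 0.87 in

T = A_s f_y = 1.23 × 60 = 73.8 kips.
a = T/(0.85 f'_c b) = 73.8/(0.85 × 6.9 × 20.5) = 0.6138 in.
With β₁ = 0.705, c = a/β₁ = 0.6138/0.705 = 0.87 in.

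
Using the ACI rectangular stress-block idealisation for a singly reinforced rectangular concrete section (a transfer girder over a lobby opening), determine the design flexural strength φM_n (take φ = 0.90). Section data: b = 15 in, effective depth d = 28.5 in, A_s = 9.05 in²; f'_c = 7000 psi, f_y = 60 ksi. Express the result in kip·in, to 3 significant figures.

φM_n ≈ 12400 kip·in

T = A_s f_y = 9.05 × 60 = 543 kips.
a = T/(0.85 f'_c b) = 543/(0.85 × 7 × 15) = 6.084 in.
M_n = T(d − a/2) = 543 × (28.5 − 3.042) = 13823.7 kip·in.
φM_n = 0.90 × 13823.7 = 12441.3 kip·in.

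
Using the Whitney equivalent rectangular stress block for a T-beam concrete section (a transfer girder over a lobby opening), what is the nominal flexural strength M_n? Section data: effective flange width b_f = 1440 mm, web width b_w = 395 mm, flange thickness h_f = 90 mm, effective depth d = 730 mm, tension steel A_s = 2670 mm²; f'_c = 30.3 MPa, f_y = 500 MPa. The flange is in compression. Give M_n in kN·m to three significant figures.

Tension: T = A_s f_y = 2670 × 500 = 1335000 N.
Try a within the flange: a = T/(0.85 f'_c b_f) = 1335000/(0.85 × 30.3 × 1440) = 36.00 mm.
Since a = 36.00 ≤ h_f = 90 mm, the stress block lies entirely in the flange; analyse as a rectangular beam of width b_f.
M_n = T(d − a/2) = 1335000 × (730 − 18) = 950.52 × 10⁶ N·mm.
M_n = 950.52 kN·m.

M_n ≈ 951 kN·m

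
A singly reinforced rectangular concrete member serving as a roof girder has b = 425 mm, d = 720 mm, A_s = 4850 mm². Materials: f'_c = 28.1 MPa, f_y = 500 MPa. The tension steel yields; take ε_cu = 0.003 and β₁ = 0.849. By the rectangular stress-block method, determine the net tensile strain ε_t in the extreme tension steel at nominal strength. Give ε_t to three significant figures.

a = A_s f_y/(0.85 f'_c b) = 238.89 mm.
β₁ = 0.849, so c = a/β₁ = 238.89/0.849 = 281.38 mm.
From the linear strain diagram with ε_cu = 0.003: ε_t = 0.003 (d − c)/c = 0.003 × (720 − 281.38)/281.38 = 0.00468.
ε_t is between 0.004 and 0.005 — transition zone.

ε_t ≈ 0.00468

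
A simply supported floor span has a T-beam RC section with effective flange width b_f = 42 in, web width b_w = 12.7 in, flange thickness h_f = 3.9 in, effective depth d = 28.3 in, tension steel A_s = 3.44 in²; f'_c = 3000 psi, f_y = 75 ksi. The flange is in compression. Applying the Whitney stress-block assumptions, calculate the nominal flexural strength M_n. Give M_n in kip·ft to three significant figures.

Tension: T = A_s f_y = 3.44 × 75 = 258 kips.
Try a within the flange: a = T/(0.85 f'_c b_f) = 258/(0.85 × 3 × 42) = 2.409 in.
Since a = 2.409 ≤ h_f = 3.9 in, the stress block lies entirely in the flange; analyse as a rectangular beam of width b_f.
M_n = T(d − a/2) = 258 × (28.3 − 1.2045) = 6990.6 kip·in.
M_n = 6990.6/12 = 582.55 kip·ft.

M_n ≈ 583 kip·ft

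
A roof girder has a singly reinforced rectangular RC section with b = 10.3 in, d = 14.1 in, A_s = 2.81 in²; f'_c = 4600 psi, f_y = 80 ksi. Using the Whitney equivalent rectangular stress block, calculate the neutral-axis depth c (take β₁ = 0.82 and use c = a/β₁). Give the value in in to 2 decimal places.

c ≈ 6.81 in

T = A_s f_y = 2.81 × 80 = 224.8 kips.
a = T/(0.85 f'_c b) = 224.8/(0.85 × 4.6 × 10.3) = 5.5819 in.
With β₁ = 0.82, c = a/β₁ = 5.5819/0.82 = 6.81 in.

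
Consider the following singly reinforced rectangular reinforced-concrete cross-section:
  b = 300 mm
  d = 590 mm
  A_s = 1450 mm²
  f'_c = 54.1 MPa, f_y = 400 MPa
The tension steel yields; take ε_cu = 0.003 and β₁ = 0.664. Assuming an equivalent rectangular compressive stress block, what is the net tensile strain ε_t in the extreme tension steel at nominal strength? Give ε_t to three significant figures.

ε_t ≈ 0.0250

a = A_s f_y/(0.85 f'_c b) = 42.04 mm.
β₁ = 0.664, so c = a/β₁ = 42.04/0.664 = 63.31 mm.
From the linear strain diagram with ε_cu = 0.003: ε_t = 0.003 (d − c)/c = 0.003 × (590 − 63.31)/63.31 = 0.0250.
Since ε_t ≥ 0.005, the section is tension-controlled.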